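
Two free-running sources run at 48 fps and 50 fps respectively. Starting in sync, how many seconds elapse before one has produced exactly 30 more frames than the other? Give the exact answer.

The gap grows by |50 − 48| = 2 frames per second.
Time for a 30-frame gap: 30 ÷ (2) = 15 s.

15 seconds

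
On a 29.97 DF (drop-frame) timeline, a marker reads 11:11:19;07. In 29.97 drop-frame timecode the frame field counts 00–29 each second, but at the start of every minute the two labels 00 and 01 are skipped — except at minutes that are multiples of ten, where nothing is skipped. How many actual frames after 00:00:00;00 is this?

Complete 10-minute blocks: 67, each 17982 frames → 1204794.
Remaining 1 whole minute in the current block: 1800 + 0 × 1798 = 1800 frames.
Within the current minute: 19 × 30 + 7 − 2 = 575 (labels ;00/;01 skipped at this minute). Total = 1204794 + 1800 + 575 = 1207169.

1207169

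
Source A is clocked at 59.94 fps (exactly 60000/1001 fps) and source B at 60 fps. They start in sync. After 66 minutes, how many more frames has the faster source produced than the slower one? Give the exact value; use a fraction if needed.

21600/91 frames

66 min = 3960 s.
A emits 60000/1001 × 3960 = 21600000/91 frames; B emits 60 × 3960 = 237600.
Difference = 21600/91 frames (≈ 237.3626); B is ahead of A.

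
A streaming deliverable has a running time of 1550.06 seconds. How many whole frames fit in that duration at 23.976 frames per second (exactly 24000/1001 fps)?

Frames = 1550.06 × 24000/1001 = 37201440/1001 ≈ 37164.2757.
Complete frames: 37164.

37164 frames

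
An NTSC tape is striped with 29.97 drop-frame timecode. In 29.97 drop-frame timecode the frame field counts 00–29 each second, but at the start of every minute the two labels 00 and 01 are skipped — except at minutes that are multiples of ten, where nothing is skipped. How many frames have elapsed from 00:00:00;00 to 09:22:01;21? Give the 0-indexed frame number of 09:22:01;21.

Complete 10-minute blocks: 56, each 17982 frames → 1006992.
Remaining 2 whole minutes in the current block: 1800 + 1 × 1798 = 3598 frames.
Within the current minute: 1 × 30 + 21 − 2 = 49 (labels ;00/;01 skipped at this minute). Total = 1006992 + 3598 + 49 = 1010639.

1010639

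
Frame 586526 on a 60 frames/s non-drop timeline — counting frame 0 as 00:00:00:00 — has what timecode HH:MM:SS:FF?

02:42:55:26

586526 ÷ 60 = 9775 full seconds, remainder 26 frames.
9775 s = 2 h 42 min 55 s.
Timecode: 02:42:55:26.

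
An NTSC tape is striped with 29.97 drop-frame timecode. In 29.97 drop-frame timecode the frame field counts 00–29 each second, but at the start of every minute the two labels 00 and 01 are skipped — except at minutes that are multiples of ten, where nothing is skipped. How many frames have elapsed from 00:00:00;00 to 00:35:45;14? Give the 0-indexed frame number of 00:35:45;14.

Complete 10-minute blocks: 3, each 17982 frames → 53946.
Remaining 5 whole minutes in the current block: 1800 + 4 × 1798 = 8992 frames.
Within the current minute: 45 × 30 + 14 − 2 = 1362 (labels ;00/;01 skipped at this minute). Total = 53946 + 8992 + 1362 = 64300.

64300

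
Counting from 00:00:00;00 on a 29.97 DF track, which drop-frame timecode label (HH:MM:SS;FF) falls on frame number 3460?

00:01:55;12

Each 10-minute DF block holds 10 × 60 × 30 − 9 × 2 = 17982 frames. 3460 ÷ 17982 → 0 full blocks, remainder 3460.
Within the partial block the first minute is 1800 frames and each further minute 1798, so 1 further minute boundary passed. Total skipped labels = 18 × 0 + 2 × 1 = 2.
Non-drop label index = 3460 + 2 = 3462; at 30 labels/s that is 00:01:55:12, i.e. DF 00:01:55;12.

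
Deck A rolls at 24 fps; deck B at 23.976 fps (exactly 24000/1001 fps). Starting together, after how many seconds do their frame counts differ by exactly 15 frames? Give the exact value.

The gap grows by |24000/1001 − 24| = 24/1001 frames per second.
Time for a 15-frame gap: 15 ÷ (24/1001) = 625.625 s.

625.625 seconds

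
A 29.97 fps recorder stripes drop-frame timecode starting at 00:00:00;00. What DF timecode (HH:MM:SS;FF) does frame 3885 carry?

Ten DF minutes hold 17982 frames, so frame 3885 lies in block 0 (frames 0–17981) with 3885 frames into that block.
The block's first minute is 1800 frames and the rest 1798 each; 3885 frames reaches minute 2, so 0 × 18 + 2 × 2 = 4 labels have been skipped so far.
Adding those back, label number 3885 + 4 = 3889 at 30 labels/s is 129 s + 19 f = 0 h 2 min 9 s frame 19, i.e. 00:02:09;19.

00:02:09;19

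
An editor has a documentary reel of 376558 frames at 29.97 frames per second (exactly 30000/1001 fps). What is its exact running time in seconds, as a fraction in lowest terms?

188467279/15000 seconds

Running time = 376558 ÷ (30000/1001) = 376558 × 1001/30000 = 188467279/15000 s.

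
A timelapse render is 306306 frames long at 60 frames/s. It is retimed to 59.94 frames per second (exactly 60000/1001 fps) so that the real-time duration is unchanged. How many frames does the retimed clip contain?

306000 frames

Target frames = source frames × (target rate / source rate) = 306306 × (60000/1001)/(60) = 306306 × 1000/1001 = 306000.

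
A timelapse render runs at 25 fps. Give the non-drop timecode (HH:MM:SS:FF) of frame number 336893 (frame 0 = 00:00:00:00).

03:44:35:18

336893 ÷ 25 = 13475 full seconds, remainder 18 frames.
13475 s = 3 h 44 min 35 s.
Timecode: 03:44:35:18.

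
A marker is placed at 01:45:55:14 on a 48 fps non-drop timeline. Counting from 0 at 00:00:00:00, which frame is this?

Total seconds to the label: (1 × 3600 + 45 × 60 + 55) = 6355.
Frame index = 6355 × 48 + 14 = 305054.

frame 305054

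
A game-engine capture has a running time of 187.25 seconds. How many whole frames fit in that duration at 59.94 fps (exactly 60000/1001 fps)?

Frames = 187.25 × 60000/1001 = 1605000/143 ≈ 11223.7762.
Complete frames: 11223.

11223 frames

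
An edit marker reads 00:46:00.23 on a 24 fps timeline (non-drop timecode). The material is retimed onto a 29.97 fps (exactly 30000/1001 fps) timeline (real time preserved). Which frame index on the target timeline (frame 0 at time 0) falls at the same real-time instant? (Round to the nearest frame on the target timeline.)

Source frame index: (0×3600 + 46×60 + 0) × 24 + 23 = 66263.
Real time: 66263 / (24) = 66263/24 s.
Target frame: (66263/24) × (30000/1001) = 82828750/1001 ≈ 82746.004 → 82746.

frame 82746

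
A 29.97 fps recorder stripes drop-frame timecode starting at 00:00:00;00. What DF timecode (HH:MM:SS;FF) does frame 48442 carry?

Each 10-minute DF block holds 10 × 60 × 30 − 9 × 2 = 17982 frames. 48442 ÷ 17982 → 2 full blocks, remainder 12478.
Within the partial block the first minute is 1800 frames and each further minute 1798, so 6 further minute boundaries passed. Total skipped labels = 18 × 2 + 2 × 6 = 48.
Non-drop label index = 48442 + 48 = 48490; at 30 labels/s that is 00:26:56:10, i.e. DF 00:26:56;10.

00:26:56;10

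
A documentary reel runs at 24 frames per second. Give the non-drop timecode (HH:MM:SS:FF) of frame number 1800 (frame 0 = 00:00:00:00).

00:01:15:00

1800 ÷ 24 = 75 full seconds, remainder 0 frames.
75 s = 0 h 1 min 15 s.
Timecode: 00:01:15:00.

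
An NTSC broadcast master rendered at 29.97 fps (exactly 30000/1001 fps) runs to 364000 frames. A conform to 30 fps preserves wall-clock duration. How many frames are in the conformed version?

Target frames = source frames × (target rate / source rate) = 364000 × (30)/(30000/1001) = 364000 × 1001/1000 = 364364.

364364 frames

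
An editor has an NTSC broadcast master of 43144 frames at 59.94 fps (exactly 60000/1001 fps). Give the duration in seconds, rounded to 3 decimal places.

Running time = 43144 × 1001/60000 = 5398393/7500 s ≈ 719.786 s.

719.786 seconds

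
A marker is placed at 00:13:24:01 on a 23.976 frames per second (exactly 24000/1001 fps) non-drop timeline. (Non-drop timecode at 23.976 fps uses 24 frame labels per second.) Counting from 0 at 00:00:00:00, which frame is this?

19297

Total seconds to the label: (0 × 3600 + 13 × 60 + 24) = 804.
Frame index = 804 × 24 + 1 = 19297.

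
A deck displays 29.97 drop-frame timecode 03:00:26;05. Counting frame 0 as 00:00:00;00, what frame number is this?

324461

Complete 10-minute blocks: 18, each 17982 frames → 323676.
Remaining 0 whole minutes in the current block: 0 frames.
Within the current minute: 26 × 30 + 5 = 785. Total = 323676 + 0 + 785 = 324461.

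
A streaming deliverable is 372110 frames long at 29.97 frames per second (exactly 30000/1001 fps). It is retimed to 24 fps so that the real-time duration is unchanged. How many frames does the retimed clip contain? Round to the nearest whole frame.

Frames at target rate = 372110 × (24) / (30000/1001) = 37248211/125 ≈ 297985.688.
Nearest whole frame: 297986.

297986 frames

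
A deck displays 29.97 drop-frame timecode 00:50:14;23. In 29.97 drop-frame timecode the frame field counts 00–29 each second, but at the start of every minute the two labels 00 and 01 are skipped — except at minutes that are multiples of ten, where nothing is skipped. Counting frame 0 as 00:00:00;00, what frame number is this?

Complete 10-minute blocks: 5, each 17982 frames → 89910.
Remaining 0 whole minutes in the current block: 0 frames.
Within the current minute: 14 × 30 + 23 = 443. Total = 89910 + 0 + 443 = 90353.

90353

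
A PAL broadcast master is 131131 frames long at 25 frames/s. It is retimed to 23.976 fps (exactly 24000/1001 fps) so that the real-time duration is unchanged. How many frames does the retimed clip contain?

125760 frames

Target frames = source frames × (target rate / source rate) = 131131 × (24000/1001)/(25) = 131131 × 960/1001 = 125760.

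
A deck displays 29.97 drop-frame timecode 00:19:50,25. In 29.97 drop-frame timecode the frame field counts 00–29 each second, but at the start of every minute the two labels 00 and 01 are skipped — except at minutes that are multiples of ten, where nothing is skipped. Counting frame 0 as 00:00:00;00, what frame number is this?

35689

Complete 10-minute blocks: 1, each 17982 frames → 17982.
Remaining 9 whole minutes in the current block: 1800 + 8 × 1798 = 16184 frames.
Within the current minute: 50 × 30 + 25 − 2 = 1523 (labels ;00/;01 skipped at this minute). Total = 17982 + 16184 + 1523 = 35689.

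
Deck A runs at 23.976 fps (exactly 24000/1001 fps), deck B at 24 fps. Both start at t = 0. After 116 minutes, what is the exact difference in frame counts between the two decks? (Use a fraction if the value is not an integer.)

116 min = 6960 s.
A emits 24000/1001 × 6960 = 167040000/1001 frames; B emits 24 × 6960 = 167040.
Difference = 167040/1001 frames (≈ 166.8731); B is ahead of A.

167040/1001 frames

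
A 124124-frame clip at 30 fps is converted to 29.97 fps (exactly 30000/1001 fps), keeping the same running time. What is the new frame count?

124000 frames

Target frames = source frames × (target rate / source rate) = 124124 × (30000/1001)/(30) = 124124 × 1000/1001 = 124000.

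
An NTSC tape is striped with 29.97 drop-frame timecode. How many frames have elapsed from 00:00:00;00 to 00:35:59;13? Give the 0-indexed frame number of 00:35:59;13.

64719

As if non-drop at 30 labels/s: (0 × 3600 + 35 × 60 + 59) × 30 + 13 = 64783.
Minute boundaries passed: 35; those not divisible by 10: 35 − 3 = 32; dropped labels = 2 × 32 = 64.
Actual frame index = 64783 − 64 = 64719.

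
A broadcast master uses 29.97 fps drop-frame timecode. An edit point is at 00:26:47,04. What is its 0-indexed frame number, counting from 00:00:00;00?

As if non-drop at 30 labels/s: (0 × 3600 + 26 × 60 + 47) × 30 + 4 = 48214.
Minute boundaries passed: 26; those not divisible by 10: 26 − 2 = 24; dropped labels = 2 × 24 = 48.
Actual frame index = 48214 − 48 = 48166.

48166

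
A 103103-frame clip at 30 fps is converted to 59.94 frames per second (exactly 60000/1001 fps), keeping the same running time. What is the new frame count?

Target frames = source frames × (target rate / source rate) = 103103 × (60000/1001)/(30) = 103103 × 2000/1001 = 206000.

206000 frames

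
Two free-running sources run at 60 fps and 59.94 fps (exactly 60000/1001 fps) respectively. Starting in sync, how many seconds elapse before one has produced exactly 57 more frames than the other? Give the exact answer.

The gap grows by |60000/1001 − 60| = 60/1001 frames per second.
Time for a 57-frame gap: 57 ÷ (60/1001) = 950.95 s.

950.95 seconds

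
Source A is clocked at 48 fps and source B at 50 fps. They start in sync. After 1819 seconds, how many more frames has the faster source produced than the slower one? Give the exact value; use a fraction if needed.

3638 frames

A emits 48 × 1819 = 87312 frames; B emits 50 × 1819 = 90950.
Difference = 3638 frames; B is ahead of A.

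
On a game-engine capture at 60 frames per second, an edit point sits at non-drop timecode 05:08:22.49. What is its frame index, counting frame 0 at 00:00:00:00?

frame 1110169

Total seconds to the label: (5 × 3600 + 8 × 60 + 22) = 18502.
Frame index = 18502 × 60 + 49 = 1110169.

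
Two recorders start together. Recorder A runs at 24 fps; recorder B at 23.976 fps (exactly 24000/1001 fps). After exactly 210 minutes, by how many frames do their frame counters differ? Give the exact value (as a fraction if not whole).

43200/143 frames

210 min = 12600 s.
A emits 24 × 12600 = 302400 frames; B emits 24000/1001 × 12600 = 43200000/143.
Difference = 43200/143 frames (≈ 302.0979); B is behind A.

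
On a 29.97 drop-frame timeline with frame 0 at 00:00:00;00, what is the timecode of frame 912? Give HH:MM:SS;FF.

Each 10-minute DF block holds 10 × 60 × 30 − 9 × 2 = 17982 frames. 912 ÷ 17982 → 0 full blocks, remainder 912.
Within the partial block the first minute is 1800 frames and each further minute 1798, so 0 further minute boundaries passed. Total skipped labels = 18 × 0 + 2 × 0 = 0.
Non-drop label index = 912 + 0 = 912; at 30 labels/s that is 00:00:30:12, i.e. DF 00:00:30;12.

00:00:30;12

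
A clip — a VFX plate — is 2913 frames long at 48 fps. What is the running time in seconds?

60.6875 seconds

Running time = 2913 / (48) = 60.6875 s.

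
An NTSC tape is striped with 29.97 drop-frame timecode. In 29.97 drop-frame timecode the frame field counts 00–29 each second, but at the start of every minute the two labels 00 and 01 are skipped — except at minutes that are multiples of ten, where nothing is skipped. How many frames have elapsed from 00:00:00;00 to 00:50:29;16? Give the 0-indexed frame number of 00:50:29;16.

90796

Complete 10-minute blocks: 5, each 17982 frames → 89910.
Remaining 0 whole minutes in the current block: 0 frames.
Within the current minute: 29 × 30 + 16 = 886. Total = 89910 + 0 + 886 = 90796.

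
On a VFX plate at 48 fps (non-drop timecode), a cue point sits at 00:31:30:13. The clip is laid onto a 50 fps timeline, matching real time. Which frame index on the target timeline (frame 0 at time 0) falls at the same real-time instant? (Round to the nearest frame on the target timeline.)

Source frame index: (0×3600 + 31×60 + 30) × 48 + 13 = 90733.
Real time: 90733 / (48) = 90733/48 s.
Target frame: (90733/48) × (50) = 2268325/24 ≈ 94513.542 → 94514.

frame 94514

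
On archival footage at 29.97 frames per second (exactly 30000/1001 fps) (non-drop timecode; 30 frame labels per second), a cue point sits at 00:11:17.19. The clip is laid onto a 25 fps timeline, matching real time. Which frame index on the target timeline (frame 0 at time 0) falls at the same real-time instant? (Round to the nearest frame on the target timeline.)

frame 16958

Source frame index: (0×3600 + 11×60 + 17) × 30 + 19 = 20329.
Real time: 20329 / (30000/1001) = 20349329/30000 s.
Target frame: (20349329/30000) × (25) = 20349329/1200 ≈ 16957.774 → 16958.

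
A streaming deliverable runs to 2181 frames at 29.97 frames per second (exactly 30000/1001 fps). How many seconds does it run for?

72.7727 seconds

Running time = 2181 / (30000/1001) = 72.7727 s.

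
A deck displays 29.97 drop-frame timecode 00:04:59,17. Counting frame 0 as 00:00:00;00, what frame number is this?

8979

Complete 10-minute blocks: 0, each 17982 frames → 0.
Remaining 4 whole minutes in the current block: 1800 + 3 × 1798 = 7194 frames.
Within the current minute: 59 × 30 + 17 − 2 = 1785 (labels ;00/;01 skipped at this minute). Total = 0 + 7194 + 1785 = 8979.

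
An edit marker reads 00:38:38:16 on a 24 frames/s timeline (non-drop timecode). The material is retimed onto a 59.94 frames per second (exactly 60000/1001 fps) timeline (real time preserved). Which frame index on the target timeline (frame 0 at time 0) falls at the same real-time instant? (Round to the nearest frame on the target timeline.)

Source frame index: (0×3600 + 38×60 + 38) × 24 + 16 = 55648.
Real time: 55648 / (24) = 6956/3 s.
Target frame: (6956/3) × (60000/1001) = 139120000/1001 ≈ 138981.019 → 138981.

frame 138981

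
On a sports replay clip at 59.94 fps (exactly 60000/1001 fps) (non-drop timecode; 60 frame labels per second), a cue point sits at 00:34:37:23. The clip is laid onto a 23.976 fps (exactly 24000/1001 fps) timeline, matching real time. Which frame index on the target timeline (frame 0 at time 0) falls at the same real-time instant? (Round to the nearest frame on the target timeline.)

Source frame index: (0×3600 + 34×60 + 37) × 60 + 23 = 124643.
Real time: 124643 / (60000/1001) = 124767643/60000 s.
Target frame: (124767643/60000) × (24000/1001) = 249286/5 ≈ 49857.200 → 49857.

frame 49857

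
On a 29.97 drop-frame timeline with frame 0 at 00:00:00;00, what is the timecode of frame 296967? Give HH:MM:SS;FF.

02:45:08;25

Ten DF minutes hold 17982 frames, so frame 296967 lies in block 16 (frames 287712–305693) with 9255 frames into that block.
The block's first minute is 1800 frames and the rest 1798 each; 9255 frames reaches minute 5, so 16 × 18 + 5 × 2 = 298 labels have been skipped so far.
Adding those back, label number 296967 + 298 = 297265 at 30 labels/s is 9908 s + 25 f = 2 h 45 min 8 s frame 25, i.e. 02:45:08;25.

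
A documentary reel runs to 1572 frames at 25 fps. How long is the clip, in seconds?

62.88 seconds

Running time = 1572 / (25) = 62.88 s.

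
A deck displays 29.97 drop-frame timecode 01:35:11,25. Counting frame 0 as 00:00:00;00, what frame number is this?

171183

Complete 10-minute blocks: 9, each 17982 frames → 161838.
Remaining 5 whole minutes in the current block: 1800 + 4 × 1798 = 8992 frames.
Within the current minute: 11 × 30 + 25 − 2 = 353 (labels ;00/;01 skipped at this minute). Total = 161838 + 8992 + 353 = 171183.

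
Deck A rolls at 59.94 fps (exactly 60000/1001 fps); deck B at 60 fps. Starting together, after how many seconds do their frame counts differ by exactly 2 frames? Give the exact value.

1001/30 seconds

The gap grows by |60 − 60000/1001| = 60/1001 frames per second.
Time for a 2-frame gap: 2 ÷ (60/1001) = 1001/30 s.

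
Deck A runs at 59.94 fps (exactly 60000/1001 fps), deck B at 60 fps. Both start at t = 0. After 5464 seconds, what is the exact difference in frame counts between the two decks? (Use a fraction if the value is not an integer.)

A emits 60000/1001 × 5464 = 327840000/1001 frames; B emits 60 × 5464 = 327840.
Difference = 327840/1001 frames (≈ 327.5125); B is ahead of A.

327840/1001 frames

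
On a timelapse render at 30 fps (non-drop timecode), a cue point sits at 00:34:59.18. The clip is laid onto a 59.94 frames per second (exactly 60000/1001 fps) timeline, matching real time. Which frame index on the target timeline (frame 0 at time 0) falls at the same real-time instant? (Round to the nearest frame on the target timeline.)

frame 125850

Source frame index: (0×3600 + 34×60 + 59) × 30 + 18 = 62988.
Real time: 62988 / (30) = 10498/5 s.
Target frame: (10498/5) × (60000/1001) = 125976000/1001 ≈ 125850.150 → 125850.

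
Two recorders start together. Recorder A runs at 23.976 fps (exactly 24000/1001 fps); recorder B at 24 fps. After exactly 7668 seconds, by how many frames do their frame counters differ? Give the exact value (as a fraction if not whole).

184032/1001 frames

A emits 24000/1001 × 7668 = 184032000/1001 frames; B emits 24 × 7668 = 184032.
Difference = 184032/1001 frames (≈ 183.8482); B is ahead of A.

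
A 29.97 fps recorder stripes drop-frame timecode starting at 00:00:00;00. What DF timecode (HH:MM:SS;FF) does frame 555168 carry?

Ten DF minutes hold 17982 frames, so frame 555168 lies in block 30 (frames 539460–557441) with 15708 frames into that block.
The block's first minute is 1800 frames and the rest 1798 each; 15708 frames reaches minute 8, so 30 × 18 + 8 × 2 = 556 labels have been skipped so far.
Adding those back, label number 555168 + 556 = 555724 at 30 labels/s is 18524 s + 4 f = 5 h 8 min 44 s frame 4, i.e. 05:08:44;04.

05:08:44;04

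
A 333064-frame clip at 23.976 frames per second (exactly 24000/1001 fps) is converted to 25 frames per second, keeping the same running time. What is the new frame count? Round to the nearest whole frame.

347289 frames

Frames at target rate = 333064 × (25) / (24000/1001) = 41674633/120 ≈ 347288.608.
Nearest whole frame: 347289.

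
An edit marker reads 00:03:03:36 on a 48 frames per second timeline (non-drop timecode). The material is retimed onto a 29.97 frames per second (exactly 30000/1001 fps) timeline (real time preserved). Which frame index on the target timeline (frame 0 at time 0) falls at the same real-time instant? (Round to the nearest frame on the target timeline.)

frame 5507

Source frame index: (0×3600 + 3×60 + 3) × 48 + 36 = 8820.
Real time: 8820 / (48) = 735/4 s.
Target frame: (735/4) × (30000/1001) = 787500/143 ≈ 5506.993 → 5507.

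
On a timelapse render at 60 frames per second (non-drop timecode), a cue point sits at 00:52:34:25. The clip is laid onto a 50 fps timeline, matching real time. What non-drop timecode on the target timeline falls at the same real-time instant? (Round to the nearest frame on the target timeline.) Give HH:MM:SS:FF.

Source frame index: (0×3600 + 52×60 + 34) × 60 + 25 = 189265.
Real time: 189265 / (60) = 37853/12 s.
Target frame: (37853/12) × (50) = 946325/6 ≈ 157720.833 → 157721.
At 50 labels/s: frame 157721 → 00:52:34:21.

00:52:34:21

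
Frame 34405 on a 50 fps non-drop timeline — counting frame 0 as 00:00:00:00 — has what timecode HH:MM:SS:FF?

34405 ÷ 50 = 688 full seconds, remainder 5 frames.
688 s = 0 h 11 min 28 s.
Timecode: 00:11:28:05.

00:11:28:05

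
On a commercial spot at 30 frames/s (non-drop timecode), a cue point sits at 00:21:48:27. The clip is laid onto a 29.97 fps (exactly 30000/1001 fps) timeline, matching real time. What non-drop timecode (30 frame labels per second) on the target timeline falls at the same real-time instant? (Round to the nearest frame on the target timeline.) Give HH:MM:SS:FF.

00:21:47:18

Source frame index: (0×3600 + 21×60 + 48) × 30 + 27 = 39267.
Real time: 39267 / (30) = 13089/10 s.
Target frame: (13089/10) × (30000/1001) = 39267000/1001 ≈ 39227.772 → 39228.
At 30 labels/s: frame 39228 → 00:21:47:18.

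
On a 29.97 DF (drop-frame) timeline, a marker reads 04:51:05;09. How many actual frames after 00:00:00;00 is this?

Complete 10-minute blocks: 29, each 17982 frames → 521478.
Remaining 1 whole minute in the current block: 1800 + 0 × 1798 = 1800 frames.
Within the current minute: 5 × 30 + 9 − 2 = 157 (labels ;00/;01 skipped at this minute). Total = 521478 + 1800 + 157 = 523435.

523435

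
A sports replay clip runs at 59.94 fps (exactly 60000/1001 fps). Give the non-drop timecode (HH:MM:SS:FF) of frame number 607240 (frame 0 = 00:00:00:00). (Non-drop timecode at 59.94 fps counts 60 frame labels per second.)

02:48:40:40

607240 ÷ 60 = 10120 full seconds, remainder 40 frames.
10120 s = 2 h 48 min 40 s.
Timecode: 02:48:40:40.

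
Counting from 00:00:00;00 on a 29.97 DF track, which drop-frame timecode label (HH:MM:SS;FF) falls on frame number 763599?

Ten DF minutes hold 17982 frames, so frame 763599 lies in block 42 (frames 755244–773225) with 8355 frames into that block.
The block's first minute is 1800 frames and the rest 1798 each; 8355 frames reaches minute 4, so 42 × 18 + 4 × 2 = 764 labels have been skipped so far.
Adding those back, label number 763599 + 764 = 764363 at 30 labels/s is 25478 s + 23 f = 7 h 4 min 38 s frame 23, i.e. 07:04:38;23.

07:04:38;23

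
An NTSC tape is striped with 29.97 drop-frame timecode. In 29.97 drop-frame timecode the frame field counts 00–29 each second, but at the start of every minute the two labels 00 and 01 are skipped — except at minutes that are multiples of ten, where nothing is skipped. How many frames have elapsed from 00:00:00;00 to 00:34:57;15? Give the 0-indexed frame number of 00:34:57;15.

As if non-drop at 30 labels/s: (0 × 3600 + 34 × 60 + 57) × 30 + 15 = 62925.
Minute boundaries passed: 34; those not divisible by 10: 34 − 3 = 31; dropped labels = 2 × 31 = 62.
Actual frame index = 62925 − 62 = 62863.

62863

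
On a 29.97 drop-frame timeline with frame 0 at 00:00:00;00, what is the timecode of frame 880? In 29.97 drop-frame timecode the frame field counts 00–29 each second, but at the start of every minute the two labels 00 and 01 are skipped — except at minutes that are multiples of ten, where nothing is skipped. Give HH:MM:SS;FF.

Ten DF minutes hold 17982 frames, so frame 880 lies in block 0 (frames 0–17981) with 880 frames into that block.
The block's first minute is 1800 frames and the rest 1798 each; 880 frames reaches minute 0, so 0 × 18 + 0 × 2 = 0 labels have been skipped so far.
Adding those back, label number 880 + 0 = 880 at 30 labels/s is 29 s + 10 f = 0 h 0 min 29 s frame 10, i.e. 00:00:29;10.

00:00:29;10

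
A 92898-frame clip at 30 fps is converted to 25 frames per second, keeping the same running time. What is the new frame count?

77415 frames

Target frames = source frames × (target rate / source rate) = 92898 × (25)/(30) = 92898 × 5/6 = 77415.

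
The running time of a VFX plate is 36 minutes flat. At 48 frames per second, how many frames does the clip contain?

103680 frames

36 min = 2160 s.
Frames = 2160 × 48 = 103680.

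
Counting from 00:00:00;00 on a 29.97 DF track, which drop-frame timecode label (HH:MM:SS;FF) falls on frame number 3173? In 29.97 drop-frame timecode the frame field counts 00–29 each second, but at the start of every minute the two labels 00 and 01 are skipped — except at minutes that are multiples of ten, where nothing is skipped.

00:01:45;25

Each 10-minute DF block holds 10 × 60 × 30 − 9 × 2 = 17982 frames. 3173 ÷ 17982 → 0 full blocks, remainder 3173.
Within the partial block the first minute is 1800 frames and each further minute 1798, so 1 further minute boundary passed. Total skipped labels = 18 × 0 + 2 × 1 = 2.
Non-drop label index = 3173 + 2 = 3175; at 30 labels/s that is 00:01:45:25, i.e. DF 00:01:45;25.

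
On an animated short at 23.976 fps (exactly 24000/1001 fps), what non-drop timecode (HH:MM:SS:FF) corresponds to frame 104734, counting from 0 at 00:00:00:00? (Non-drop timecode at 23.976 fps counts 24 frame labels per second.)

104734 ÷ 24 = 4363 full seconds, remainder 22 frames.
4363 s = 1 h 12 min 43 s.
Timecode: 01:12:43:22.

01:12:43:22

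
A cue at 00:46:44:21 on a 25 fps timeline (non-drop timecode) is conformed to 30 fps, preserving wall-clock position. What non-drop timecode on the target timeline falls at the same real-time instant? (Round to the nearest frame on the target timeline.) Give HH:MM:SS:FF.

00:46:44:25

Source frame index: (0×3600 + 46×60 + 44) × 25 + 21 = 70121.
Real time: 70121 / (25) = 70121/25 s.
Target frame: (70121/25) × (30) = 420726/5 ≈ 84145.200 → 84145.
At 30 labels/s: frame 84145 → 00:46:44:25.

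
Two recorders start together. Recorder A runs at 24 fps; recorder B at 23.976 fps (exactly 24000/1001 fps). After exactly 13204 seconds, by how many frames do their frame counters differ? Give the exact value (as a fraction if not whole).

316896/1001 frames

A emits 24 × 13204 = 316896 frames; B emits 24000/1001 × 13204 = 316896000/1001.
Difference = 316896/1001 frames (≈ 316.5794); B is behind A.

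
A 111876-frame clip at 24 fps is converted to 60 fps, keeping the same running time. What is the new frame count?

279690 frames

Target frames = source frames × (target rate / source rate) = 111876 × (60)/(24) = 111876 × 5/2 = 279690.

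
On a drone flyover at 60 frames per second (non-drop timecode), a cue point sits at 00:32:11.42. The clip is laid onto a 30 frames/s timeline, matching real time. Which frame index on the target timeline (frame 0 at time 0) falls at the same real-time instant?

Source frame index: (0×3600 + 32×60 + 11) × 60 + 42 = 115902.
Real time: 115902 / (60) = 19317/10 s.
Target frame: (19317/10) × (30) = 57951.

frame 57951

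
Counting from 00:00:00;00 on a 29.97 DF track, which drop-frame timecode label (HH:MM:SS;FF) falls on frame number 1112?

Ten DF minutes hold 17982 frames, so frame 1112 lies in block 0 (frames 0–17981) with 1112 frames into that block.
The block's first minute is 1800 frames and the rest 1798 each; 1112 frames reaches minute 0, so 0 × 18 + 0 × 2 = 0 labels have been skipped so far.
Adding those back, label number 1112 + 0 = 1112 at 30 labels/s is 37 s + 2 f = 0 h 0 min 37 s frame 2, i.e. 00:00:37;02.

00:00:37;02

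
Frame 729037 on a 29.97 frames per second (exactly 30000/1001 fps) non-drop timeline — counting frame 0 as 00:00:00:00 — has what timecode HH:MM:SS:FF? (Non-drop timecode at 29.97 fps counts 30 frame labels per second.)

729037 ÷ 30 = 24301 full seconds, remainder 7 frames.
24301 s = 6 h 45 min 1 s.
Timecode: 06:45:01:07.

06:45:01:07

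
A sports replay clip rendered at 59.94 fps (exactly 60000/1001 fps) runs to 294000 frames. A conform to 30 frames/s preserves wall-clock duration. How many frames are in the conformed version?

Target frames = source frames × (target rate / source rate) = 294000 × (30)/(60000/1001) = 294000 × 1001/2000 = 147147.

147147 frames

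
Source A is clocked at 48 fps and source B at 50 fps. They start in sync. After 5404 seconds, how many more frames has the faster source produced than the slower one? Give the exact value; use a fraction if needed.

A emits 48 × 5404 = 259392 frames; B emits 50 × 5404 = 270200.
Difference = 10808 frames; B is ahead of A.

10808 frames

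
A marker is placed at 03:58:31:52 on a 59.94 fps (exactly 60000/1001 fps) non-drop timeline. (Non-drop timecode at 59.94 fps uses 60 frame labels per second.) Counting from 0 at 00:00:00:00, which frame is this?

Total seconds to the label: (3 × 3600 + 58 × 60 + 31) = 14311.
Frame index = 14311 × 60 + 52 = 858712.

858712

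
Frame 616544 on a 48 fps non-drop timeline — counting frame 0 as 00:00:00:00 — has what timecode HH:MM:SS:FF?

616544 ÷ 48 = 12844 full seconds, remainder 32 frames.
12844 s = 3 h 34 min 4 s.
Timecode: 03:34:04:32.

03:34:04:32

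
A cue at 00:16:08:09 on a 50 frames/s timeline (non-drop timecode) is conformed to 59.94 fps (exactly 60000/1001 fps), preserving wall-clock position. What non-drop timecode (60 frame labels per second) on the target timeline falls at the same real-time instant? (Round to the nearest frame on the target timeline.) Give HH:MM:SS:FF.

00:16:07:13

Source frame index: (0×3600 + 16×60 + 8) × 50 + 9 = 48409.
Real time: 48409 / (50) = 48409/50 s.
Target frame: (48409/50) × (60000/1001) = 58090800/1001 ≈ 58032.767 → 58033.
At 60 labels/s: frame 58033 → 00:16:07:13.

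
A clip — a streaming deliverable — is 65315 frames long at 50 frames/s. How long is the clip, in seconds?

Running time = 65315 / (50) = 1306.3 s.

1306.3 seconds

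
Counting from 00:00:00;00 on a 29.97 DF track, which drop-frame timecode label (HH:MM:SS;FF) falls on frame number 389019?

Each 10-minute DF block holds 10 × 60 × 30 − 9 × 2 = 17982 frames. 389019 ÷ 17982 → 21 full blocks, remainder 11397.
Within the partial block the first minute is 1800 frames and each further minute 1798, so 6 further minute boundaries passed. Total skipped labels = 18 × 21 + 2 × 6 = 390.
Non-drop label index = 389019 + 390 = 389409; at 30 labels/s that is 03:36:20:09, i.e. DF 03:36:20;09.

03:36:20;09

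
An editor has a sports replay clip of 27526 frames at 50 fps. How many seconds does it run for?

Running time = 27526 / (50) = 550.52 s.

550.52 seconds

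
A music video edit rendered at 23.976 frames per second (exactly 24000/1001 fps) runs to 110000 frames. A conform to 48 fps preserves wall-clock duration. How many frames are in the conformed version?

Target frames = source frames × (target rate / source rate) = 110000 × (48)/(24000/1001) = 110000 × 1001/500 = 220220.

220220 frames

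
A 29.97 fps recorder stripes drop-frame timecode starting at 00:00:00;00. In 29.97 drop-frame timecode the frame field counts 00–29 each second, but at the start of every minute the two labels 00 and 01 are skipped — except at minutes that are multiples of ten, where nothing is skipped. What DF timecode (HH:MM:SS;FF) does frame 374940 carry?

Ten DF minutes hold 17982 frames, so frame 374940 lies in block 20 (frames 359640–377621) with 15300 frames into that block.
The block's first minute is 1800 frames and the rest 1798 each; 15300 frames reaches minute 8, so 20 × 18 + 8 × 2 = 376 labels have been skipped so far.
Adding those back, label number 374940 + 376 = 375316 at 30 labels/s is 12510 s + 16 f = 3 h 28 min 30 s frame 16, i.e. 03:28:30;16.

03:28:30;16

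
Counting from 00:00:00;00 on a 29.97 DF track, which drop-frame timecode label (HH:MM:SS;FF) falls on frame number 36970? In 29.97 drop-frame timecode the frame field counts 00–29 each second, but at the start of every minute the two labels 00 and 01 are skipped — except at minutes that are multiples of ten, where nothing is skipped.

00:20:33;16

Each 10-minute DF block holds 10 × 60 × 30 − 9 × 2 = 17982 frames. 36970 ÷ 17982 → 2 full blocks, remainder 1006.
Within the partial block the first minute is 1800 frames and each further minute 1798, so 0 further minute boundaries passed. Total skipped labels = 18 × 2 + 2 × 0 = 36.
Non-drop label index = 36970 + 36 = 37006; at 30 labels/s that is 00:20:33:16, i.e. DF 00:20:33;16.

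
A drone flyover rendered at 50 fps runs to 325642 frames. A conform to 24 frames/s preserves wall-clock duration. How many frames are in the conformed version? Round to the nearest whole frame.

156308 frames

Frames at target rate = 325642 × (24) / (50) = 3907704/25 ≈ 156308.160.
Nearest whole frame: 156308.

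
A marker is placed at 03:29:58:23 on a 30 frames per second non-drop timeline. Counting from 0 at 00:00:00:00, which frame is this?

frame 377963

Total seconds to the label: (3 × 3600 + 29 × 60 + 58) = 12598.
Frame index = 12598 × 30 + 23 = 377963.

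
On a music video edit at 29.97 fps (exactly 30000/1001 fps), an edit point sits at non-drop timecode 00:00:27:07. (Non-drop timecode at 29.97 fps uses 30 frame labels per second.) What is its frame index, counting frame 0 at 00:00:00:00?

Total seconds to the label: (0 × 3600 + 0 × 60 + 27) = 27.
Frame index = 27 × 30 + 7 = 817.

frame 817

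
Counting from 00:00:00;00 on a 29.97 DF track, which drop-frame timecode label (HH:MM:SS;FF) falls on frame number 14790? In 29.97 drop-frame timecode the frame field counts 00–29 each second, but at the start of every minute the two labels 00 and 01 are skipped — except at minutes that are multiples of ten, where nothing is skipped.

00:08:13;16

Ten DF minutes hold 17982 frames, so frame 14790 lies in block 0 (frames 0–17981) with 14790 frames into that block.
The block's first minute is 1800 frames and the rest 1798 each; 14790 frames reaches minute 8, so 0 × 18 + 8 × 2 = 16 labels have been skipped so far.
Adding those back, label number 14790 + 16 = 14806 at 30 labels/s is 493 s + 16 f = 0 h 8 min 13 s frame 16, i.e. 00:08:13;16.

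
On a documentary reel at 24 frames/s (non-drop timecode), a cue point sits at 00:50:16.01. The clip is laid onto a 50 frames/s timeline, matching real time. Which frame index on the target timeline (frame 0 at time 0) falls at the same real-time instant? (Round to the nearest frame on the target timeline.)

frame 150802

Source frame index: (0×3600 + 50×60 + 16) × 24 + 1 = 72385.
Real time: 72385 / (24) = 72385/24 s.
Target frame: (72385/24) × (50) = 1809625/12 ≈ 150802.083 → 150802.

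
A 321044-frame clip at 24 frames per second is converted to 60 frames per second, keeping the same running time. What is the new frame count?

802610 frames

Target frames = source frames × (target rate / source rate) = 321044 × (60)/(24) = 321044 × 5/2 = 802610.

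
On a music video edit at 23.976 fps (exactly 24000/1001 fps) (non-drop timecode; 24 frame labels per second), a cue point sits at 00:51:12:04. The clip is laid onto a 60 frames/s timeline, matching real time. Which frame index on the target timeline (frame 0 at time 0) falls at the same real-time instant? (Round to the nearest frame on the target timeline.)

frame 184514

Source frame index: (0×3600 + 51×60 + 12) × 24 + 4 = 73732.
Real time: 73732 / (24000/1001) = 18451433/6000 s.
Target frame: (18451433/6000) × (60) = 18451433/100 ≈ 184514.330 → 184514.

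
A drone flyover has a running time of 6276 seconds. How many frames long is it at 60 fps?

376560 frames

Frames = 6276 × 60 = 376560.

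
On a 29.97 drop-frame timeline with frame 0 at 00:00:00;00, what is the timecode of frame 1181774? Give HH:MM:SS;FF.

10:57:11;28

Each 10-minute DF block holds 10 × 60 × 30 − 9 × 2 = 17982 frames. 1181774 ÷ 17982 → 65 full blocks, remainder 12944.
Within the partial block the first minute is 1800 frames and each further minute 1798, so 7 further minute boundaries passed. Total skipped labels = 18 × 65 + 2 × 7 = 1184.
Non-drop label index = 1181774 + 1184 = 1182958; at 30 labels/s that is 10:57:11:28, i.e. DF 10:57:11;28.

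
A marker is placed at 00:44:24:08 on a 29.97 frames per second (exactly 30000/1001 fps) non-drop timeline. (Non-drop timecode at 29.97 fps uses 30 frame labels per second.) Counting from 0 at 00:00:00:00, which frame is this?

Total seconds to the label: (0 × 3600 + 44 × 60 + 24) = 2664.
Frame index = 2664 × 30 + 8 = 79928.

79928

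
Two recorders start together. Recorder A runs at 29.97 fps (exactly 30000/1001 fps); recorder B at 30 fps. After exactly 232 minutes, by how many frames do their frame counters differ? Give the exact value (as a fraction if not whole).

232 min = 13920 s.
A emits 30000/1001 × 13920 = 417600000/1001 frames; B emits 30 × 13920 = 417600.
Difference = 417600/1001 frames (≈ 417.1828); B is ahead of A.

417600/1001 frames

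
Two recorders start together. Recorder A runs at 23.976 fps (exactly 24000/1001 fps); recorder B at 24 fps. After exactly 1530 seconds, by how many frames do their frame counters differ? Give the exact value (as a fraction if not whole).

36720/1001 frames

A emits 24000/1001 × 1530 = 36720000/1001 frames; B emits 24 × 1530 = 36720.
Difference = 36720/1001 frames (≈ 36.6833); B is ahead of A.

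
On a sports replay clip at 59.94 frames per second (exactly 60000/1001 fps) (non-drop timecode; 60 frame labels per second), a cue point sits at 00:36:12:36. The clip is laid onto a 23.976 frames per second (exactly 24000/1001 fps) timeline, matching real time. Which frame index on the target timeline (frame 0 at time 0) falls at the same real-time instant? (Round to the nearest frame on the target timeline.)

Source frame index: (0×3600 + 36×60 + 12) × 60 + 36 = 130356.
Real time: 130356 / (60000/1001) = 10873863/5000 s.
Target frame: (10873863/5000) × (24000/1001) = 260712/5 ≈ 52142.400 → 52142.

frame 52142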